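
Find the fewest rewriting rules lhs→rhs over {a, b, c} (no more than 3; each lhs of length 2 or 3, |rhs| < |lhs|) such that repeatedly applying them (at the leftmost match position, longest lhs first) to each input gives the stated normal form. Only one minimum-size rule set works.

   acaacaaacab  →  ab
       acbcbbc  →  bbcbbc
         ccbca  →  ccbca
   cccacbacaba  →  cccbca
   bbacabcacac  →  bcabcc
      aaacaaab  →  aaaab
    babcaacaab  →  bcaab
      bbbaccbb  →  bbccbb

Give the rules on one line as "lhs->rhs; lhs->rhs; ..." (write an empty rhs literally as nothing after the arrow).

  | acaacaaacab => baacaaacab => acaaacab => baaacab => aacab => abab => ab
  | acbcbbc => bbcbbc
  | ccbca
  | cccacbacaba => cccbbacaba => cccbcaba => cccbca

ac->b; ba->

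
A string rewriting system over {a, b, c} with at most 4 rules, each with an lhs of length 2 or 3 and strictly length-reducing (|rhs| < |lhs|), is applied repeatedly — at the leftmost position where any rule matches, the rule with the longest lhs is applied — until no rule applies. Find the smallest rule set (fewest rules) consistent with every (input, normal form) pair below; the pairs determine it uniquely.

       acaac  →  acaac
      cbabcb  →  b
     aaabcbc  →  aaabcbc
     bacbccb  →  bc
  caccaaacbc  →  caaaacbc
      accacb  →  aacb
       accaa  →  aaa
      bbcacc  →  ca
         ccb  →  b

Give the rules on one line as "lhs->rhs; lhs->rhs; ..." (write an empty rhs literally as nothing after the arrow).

  | acaac
  | cbabcb => cbbcb => ccb => b
  | aaabcbc
  | bacbccb => bcbccb => bcbb => bc

ba->b; bb->; cc->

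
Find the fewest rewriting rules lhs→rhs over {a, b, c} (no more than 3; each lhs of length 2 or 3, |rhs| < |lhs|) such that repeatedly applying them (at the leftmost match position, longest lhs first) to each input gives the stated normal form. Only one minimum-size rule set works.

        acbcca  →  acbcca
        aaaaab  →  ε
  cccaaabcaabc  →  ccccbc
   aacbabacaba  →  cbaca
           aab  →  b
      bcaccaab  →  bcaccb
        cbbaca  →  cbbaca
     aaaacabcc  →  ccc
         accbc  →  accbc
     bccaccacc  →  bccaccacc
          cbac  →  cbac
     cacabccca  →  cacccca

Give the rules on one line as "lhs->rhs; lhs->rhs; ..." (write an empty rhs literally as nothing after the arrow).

aa->; ab->

  | acbcca
  | aaaaab => aaab => ab => ε
  | cccaaabcaabc => cccabcaabc => ccccaabc => ccccbc
  | aacbabacaba => cbabacaba => cbacaba => cbaca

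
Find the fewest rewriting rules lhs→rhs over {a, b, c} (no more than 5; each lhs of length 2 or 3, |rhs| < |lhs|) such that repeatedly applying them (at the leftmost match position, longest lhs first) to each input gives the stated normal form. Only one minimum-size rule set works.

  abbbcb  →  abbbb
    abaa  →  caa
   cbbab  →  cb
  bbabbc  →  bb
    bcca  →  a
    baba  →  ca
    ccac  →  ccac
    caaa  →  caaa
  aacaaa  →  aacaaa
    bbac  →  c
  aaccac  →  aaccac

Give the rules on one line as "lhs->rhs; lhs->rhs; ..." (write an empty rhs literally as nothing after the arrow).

aba->ca; ba->a; bba->; bc->b

  | abbbcb => abbbb
  | abaa => caa
  | cbbab => cb
  | bbabbc => bbc => bb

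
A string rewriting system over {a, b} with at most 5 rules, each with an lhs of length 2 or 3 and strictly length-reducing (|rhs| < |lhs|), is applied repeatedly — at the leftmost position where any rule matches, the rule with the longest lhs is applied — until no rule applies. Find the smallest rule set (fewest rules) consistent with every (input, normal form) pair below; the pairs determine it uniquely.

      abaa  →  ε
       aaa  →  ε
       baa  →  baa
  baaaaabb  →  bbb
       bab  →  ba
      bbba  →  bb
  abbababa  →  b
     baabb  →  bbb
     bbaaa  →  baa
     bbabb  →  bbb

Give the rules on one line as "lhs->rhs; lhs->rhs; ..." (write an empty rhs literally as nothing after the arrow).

  | abaa => aaa => ε
  | aaa => ε
  | baa
  | baaaaabb => baabb => babb => bbb

aaa->; ab->a; abb->bb; bba->b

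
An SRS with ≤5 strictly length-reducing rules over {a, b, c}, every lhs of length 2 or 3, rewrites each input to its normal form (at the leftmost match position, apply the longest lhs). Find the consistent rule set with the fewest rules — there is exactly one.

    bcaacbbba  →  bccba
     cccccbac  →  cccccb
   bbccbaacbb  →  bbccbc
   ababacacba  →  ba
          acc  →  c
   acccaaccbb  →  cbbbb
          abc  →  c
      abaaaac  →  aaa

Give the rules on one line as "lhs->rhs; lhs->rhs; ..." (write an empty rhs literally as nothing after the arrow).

  | bcaacbbba => bcabbba => bccba
  | cccccbac => cccccb
  | bbccbaacbb => bbccbabb => bbccbc
  | ababacacba => abacacba => acacba => acba => ba

ab->; abb->c; ac->; cac->bb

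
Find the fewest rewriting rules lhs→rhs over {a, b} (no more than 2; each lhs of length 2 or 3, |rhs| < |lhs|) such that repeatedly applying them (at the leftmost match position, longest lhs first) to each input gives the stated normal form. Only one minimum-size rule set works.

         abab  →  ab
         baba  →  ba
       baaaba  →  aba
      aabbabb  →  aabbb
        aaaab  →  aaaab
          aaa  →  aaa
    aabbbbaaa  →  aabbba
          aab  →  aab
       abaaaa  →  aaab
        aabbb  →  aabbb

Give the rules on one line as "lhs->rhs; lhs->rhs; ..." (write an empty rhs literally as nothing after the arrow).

baa->ab; bab->b

  | abab => ab
  | baba => ba
  | baaaba => ababa => aba
  | aabbabb => aabbb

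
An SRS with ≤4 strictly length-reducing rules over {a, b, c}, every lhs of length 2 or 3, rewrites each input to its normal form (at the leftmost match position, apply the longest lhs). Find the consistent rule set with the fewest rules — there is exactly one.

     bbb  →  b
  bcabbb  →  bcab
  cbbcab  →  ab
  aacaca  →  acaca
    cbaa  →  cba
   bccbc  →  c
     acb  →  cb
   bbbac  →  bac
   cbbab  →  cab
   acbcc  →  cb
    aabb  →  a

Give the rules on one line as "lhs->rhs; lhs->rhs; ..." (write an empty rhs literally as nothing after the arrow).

  | bbb => b
  | bcabbb => bcab
  | cbbcab => ccab => ab
  | aacaca => acaca

aa->a; acb->cb; bb->; cc->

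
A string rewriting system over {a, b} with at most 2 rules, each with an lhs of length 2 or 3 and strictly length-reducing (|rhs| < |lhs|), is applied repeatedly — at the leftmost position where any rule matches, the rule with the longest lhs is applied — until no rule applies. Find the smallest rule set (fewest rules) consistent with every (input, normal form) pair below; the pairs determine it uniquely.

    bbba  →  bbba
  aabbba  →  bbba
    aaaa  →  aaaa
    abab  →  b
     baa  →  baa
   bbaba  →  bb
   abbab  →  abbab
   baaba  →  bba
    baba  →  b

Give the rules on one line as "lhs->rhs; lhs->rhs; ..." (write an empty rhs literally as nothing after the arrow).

aab->b; aba->

  | bbba
  | aabbba => bbba
  | aaaa
  | abab => b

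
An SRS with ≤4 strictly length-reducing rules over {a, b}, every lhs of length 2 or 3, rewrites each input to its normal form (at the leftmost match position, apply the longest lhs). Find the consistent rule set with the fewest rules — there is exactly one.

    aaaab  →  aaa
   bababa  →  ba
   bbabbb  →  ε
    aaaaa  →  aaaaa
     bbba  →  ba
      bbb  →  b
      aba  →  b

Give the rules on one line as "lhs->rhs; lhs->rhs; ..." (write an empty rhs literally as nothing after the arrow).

ab->; aba->b; bb->

  | aaaab => aaa
  | bababa => bbba => ba
  | bbabbb => abbb => bb => ε
  | aaaaa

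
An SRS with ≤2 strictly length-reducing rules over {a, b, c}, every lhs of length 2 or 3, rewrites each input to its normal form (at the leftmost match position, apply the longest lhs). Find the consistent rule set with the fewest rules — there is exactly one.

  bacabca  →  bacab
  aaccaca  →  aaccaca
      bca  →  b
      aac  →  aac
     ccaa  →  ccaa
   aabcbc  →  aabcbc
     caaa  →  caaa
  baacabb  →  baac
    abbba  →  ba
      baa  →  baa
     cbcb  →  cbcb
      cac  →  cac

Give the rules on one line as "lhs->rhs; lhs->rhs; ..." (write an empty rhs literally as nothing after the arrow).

  | bacabca => bacab
  | aaccaca
  | bca => b
  | aac

abb->; bca->b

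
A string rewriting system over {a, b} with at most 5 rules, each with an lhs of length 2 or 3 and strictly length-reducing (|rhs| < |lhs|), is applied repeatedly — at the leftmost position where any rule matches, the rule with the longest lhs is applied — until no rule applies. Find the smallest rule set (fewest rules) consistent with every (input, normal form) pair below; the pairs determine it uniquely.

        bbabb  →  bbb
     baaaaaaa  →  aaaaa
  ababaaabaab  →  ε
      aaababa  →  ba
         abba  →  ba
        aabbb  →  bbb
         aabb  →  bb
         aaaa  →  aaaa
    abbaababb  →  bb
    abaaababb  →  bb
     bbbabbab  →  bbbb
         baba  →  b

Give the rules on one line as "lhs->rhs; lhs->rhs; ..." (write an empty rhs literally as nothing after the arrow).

aab->b; ab->; aba->; baa->

  | bbabb => bbb
  | baaaaaaa => aaaaa
  | ababaaabaab => baaabaab => abaab => ab => ε
  | aaababa => ababa => ba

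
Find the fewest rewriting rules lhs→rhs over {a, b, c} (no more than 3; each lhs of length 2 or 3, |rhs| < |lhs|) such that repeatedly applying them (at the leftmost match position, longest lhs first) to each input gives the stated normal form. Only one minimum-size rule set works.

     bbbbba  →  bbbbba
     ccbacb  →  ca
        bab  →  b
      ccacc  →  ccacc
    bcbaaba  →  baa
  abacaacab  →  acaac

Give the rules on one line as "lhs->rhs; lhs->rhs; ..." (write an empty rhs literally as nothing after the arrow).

  | bbbbba
  | ccbacb => cacb => ca
  | bab => b
  | ccacc

ab->; cb->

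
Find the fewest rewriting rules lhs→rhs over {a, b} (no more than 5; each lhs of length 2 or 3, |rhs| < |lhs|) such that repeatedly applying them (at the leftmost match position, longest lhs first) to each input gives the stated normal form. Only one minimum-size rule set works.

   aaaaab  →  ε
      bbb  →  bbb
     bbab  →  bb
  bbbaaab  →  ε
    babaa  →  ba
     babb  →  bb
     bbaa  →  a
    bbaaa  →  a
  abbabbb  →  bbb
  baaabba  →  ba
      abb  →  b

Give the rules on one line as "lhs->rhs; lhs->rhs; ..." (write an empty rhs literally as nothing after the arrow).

  | aaaaab => aaaab => aaab => aab => ab => ε
  | bbb
  | bbab => bb
  | bbbaaab => bbaaab => baaab => aaab => aab => ab => ε

aa->a; ab->; aba->; baa->aa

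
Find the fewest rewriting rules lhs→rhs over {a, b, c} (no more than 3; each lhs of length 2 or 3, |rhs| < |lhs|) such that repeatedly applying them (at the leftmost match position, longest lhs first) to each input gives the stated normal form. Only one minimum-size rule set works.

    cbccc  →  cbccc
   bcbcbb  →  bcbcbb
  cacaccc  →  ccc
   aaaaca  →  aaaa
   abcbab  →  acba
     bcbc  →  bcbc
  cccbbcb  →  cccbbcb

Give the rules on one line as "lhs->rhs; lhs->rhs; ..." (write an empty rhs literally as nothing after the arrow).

  | cbccc
  | bcbcbb
  | cacaccc => caccc => ccc
  | aaaaca => aaaa

ab->a; ca->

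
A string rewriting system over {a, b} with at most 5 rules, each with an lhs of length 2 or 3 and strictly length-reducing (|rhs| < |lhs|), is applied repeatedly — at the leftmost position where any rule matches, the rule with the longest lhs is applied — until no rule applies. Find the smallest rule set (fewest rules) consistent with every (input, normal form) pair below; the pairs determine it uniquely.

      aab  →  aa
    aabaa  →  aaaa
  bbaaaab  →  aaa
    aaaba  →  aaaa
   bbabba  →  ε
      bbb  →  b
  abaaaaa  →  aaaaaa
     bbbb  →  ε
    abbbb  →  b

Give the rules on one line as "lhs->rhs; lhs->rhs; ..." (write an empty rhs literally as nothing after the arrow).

  | aab => aa
  | aabaa => aaaa
  | bbaaaab => aaab => aaa
  | aaaba => aaaa

ab->a; abb->b; bb->; bba->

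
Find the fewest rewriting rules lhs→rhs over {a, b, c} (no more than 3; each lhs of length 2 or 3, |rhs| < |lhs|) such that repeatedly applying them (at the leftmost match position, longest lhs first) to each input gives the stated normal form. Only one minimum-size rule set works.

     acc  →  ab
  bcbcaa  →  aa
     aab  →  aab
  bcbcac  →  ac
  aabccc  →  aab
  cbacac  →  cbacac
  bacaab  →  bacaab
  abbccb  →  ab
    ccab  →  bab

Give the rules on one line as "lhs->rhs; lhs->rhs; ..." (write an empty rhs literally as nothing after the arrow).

  | acc => ab
  | bcbcaa => bcaa => aa
  | aab
  | bcbcac => bcac => ac

bc->; cc->b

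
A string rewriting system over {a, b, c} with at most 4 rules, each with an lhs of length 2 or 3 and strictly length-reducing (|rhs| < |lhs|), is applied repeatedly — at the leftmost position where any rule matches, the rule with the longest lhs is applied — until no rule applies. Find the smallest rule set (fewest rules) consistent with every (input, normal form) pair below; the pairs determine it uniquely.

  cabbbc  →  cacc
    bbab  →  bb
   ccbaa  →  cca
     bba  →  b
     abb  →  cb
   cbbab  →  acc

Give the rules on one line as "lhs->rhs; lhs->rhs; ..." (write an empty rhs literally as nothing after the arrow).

ab->c; ba->; cbb->ac

  | cabbbc => ccbbc => cacc
  | bbab => bb
  | ccbaa => cca
  | bba => b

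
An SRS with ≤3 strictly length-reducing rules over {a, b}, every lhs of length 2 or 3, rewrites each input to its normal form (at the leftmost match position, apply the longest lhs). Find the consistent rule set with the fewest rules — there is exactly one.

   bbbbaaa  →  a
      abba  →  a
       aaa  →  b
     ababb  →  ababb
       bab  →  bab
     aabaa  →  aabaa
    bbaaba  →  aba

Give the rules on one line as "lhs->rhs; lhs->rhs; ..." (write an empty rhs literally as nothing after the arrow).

  | bbbbaaa => bbaa => a
  | abba => a
  | aaa => b
  | ababb

aaa->b; bba->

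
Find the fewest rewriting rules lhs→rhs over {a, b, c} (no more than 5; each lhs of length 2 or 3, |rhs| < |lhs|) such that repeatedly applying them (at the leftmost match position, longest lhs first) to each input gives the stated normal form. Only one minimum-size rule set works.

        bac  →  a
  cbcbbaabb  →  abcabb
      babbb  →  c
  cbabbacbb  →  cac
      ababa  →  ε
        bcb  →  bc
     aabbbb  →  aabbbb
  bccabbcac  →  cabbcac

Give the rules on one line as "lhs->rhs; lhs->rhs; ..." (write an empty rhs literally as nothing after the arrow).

  | bac => cc => a
  | cbcbbaabb => ccbbaabb => abbaabb => abcabb
  | babbb => cbbb => cbb => cb => c
  | cbabbacbb => cabbacbb => cabccbb => cababb => cacbb => cacb => cac

aca->; ba->c; cb->c; cc->a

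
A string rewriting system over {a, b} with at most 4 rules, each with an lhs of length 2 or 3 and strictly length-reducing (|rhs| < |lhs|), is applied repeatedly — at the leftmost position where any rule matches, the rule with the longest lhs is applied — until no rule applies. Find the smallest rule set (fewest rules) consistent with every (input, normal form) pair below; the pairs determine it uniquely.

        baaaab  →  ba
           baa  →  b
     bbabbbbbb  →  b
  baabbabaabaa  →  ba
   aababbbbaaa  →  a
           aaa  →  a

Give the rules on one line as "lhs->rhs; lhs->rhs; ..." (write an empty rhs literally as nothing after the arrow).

  | baaaab => baab => ba
  | baa => b
  | bbabbbbbb => abbbbbb => bbbbb => bbb => b
  | baabbabaabaa => bababaabaa => babaabaa => baabaa => baaa => ba

aa->; aab->a; ab->; bb->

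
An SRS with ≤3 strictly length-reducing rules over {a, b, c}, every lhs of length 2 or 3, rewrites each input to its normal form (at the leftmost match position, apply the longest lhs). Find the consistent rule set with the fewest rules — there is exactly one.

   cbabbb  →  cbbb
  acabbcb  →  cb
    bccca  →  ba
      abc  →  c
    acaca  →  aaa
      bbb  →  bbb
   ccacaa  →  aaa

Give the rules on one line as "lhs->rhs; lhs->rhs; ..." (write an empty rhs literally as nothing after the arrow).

ab->; ca->a

  | cbabbb => cbbb
  | acabbcb => aabbcb => abcb => cb
  | bccca => bcca => bca => ba
  | abc => c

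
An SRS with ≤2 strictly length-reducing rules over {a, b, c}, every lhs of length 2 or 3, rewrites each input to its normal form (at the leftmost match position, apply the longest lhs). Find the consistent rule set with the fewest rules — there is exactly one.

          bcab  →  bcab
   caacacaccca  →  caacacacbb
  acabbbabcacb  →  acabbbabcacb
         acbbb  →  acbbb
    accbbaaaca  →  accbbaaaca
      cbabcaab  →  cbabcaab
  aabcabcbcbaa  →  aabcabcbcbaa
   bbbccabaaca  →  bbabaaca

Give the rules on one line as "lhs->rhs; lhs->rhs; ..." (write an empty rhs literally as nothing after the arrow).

bcc->; cca->bb

  | bcab
  | caacacaccca => caacacacbb
  | acabbbabcacb
  | acbbb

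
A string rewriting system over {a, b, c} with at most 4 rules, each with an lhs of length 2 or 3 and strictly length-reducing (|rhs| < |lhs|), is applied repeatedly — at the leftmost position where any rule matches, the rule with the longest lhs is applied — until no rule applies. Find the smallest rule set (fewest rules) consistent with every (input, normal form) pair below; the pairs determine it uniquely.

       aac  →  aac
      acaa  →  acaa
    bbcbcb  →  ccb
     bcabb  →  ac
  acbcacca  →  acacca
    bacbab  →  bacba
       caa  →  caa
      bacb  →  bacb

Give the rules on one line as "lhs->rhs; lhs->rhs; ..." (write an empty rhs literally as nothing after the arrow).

bab->ba; bb->c; bc->

  | aac
  | acaa
  | bbcbcb => ccbcb => ccb
  | bcabb => abb => ac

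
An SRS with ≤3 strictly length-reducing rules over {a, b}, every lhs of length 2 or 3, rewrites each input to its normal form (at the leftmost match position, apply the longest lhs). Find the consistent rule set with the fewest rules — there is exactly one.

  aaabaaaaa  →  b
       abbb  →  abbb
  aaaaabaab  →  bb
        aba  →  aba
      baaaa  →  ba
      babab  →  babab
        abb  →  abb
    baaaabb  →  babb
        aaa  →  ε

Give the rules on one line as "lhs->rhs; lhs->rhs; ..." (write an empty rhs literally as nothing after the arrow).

  | aaabaaaaa => baaaaa => baa => b
  | abbb
  | aaaaabaab => aabaab => baab => bb
  | aba

aa->; aaa->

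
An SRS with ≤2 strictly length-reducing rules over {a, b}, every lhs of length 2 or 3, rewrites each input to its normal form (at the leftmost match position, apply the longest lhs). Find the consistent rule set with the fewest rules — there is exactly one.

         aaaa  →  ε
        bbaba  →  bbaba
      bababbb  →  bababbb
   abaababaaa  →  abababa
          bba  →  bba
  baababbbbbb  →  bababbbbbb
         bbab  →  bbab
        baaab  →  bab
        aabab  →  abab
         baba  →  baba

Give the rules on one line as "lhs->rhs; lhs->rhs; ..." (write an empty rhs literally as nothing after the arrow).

aa->; aab->ab

  | aaaa => aa => ε
  | bbaba
  | bababbb
  | abaababaaa => abababaaa => abababa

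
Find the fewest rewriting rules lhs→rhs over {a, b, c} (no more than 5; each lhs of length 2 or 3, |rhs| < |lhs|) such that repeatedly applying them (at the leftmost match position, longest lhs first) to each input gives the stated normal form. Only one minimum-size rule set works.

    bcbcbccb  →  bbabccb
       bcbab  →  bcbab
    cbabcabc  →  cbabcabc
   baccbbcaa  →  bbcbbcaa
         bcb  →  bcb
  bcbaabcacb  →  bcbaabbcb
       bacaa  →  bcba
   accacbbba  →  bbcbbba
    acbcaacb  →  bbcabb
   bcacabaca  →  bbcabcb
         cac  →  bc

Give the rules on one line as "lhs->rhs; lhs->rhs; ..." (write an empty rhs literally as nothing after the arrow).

ac->b; aca->cb; cac->bc; cbc->ba

  | bcbcbccb => bbabccb
  | bcbab
  | cbabcabc
  | baccbbcaa => bbcbbcaa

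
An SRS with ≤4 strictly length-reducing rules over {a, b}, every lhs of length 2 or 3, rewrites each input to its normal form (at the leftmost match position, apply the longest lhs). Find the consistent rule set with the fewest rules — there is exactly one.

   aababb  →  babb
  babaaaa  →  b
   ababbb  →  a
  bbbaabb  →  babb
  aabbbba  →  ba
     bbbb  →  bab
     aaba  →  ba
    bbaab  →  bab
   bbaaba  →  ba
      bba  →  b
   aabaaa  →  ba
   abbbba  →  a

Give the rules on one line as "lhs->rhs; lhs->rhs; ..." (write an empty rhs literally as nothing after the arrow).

aa->; aba->a; bba->b; bbb->ba

  | aababb => babb
  | babaaaa => baaaa => baa => b
  | ababbb => abbb => aba => a
  | bbbaabb => baaabb => babb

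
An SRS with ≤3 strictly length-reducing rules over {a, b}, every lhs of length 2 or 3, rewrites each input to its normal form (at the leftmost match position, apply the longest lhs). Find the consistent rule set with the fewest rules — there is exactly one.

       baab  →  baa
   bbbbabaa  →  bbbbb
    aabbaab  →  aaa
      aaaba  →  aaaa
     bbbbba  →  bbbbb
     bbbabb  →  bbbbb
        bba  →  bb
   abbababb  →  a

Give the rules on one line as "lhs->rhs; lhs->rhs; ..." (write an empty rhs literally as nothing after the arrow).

  | baab => baa
  | bbbbabaa => bbbbbaa => bbbbba => bbbbb
  | aabbaab => aaab => aaa
  | aaaba => aaaa

ab->a; abb->; bba->bb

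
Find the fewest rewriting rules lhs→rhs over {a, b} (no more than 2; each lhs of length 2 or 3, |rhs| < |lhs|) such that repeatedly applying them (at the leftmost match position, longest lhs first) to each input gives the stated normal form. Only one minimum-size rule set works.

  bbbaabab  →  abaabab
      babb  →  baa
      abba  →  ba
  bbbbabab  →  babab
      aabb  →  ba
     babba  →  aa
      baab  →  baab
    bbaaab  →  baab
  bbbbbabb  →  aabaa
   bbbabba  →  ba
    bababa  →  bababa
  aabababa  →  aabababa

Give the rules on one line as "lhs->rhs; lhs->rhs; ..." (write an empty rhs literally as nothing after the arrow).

aaa->ba; bb->a

  | bbbaabab => abaabab
  | babb => baa
  | abba => aaa => ba
  | bbbbabab => abbabab => aaabab => babab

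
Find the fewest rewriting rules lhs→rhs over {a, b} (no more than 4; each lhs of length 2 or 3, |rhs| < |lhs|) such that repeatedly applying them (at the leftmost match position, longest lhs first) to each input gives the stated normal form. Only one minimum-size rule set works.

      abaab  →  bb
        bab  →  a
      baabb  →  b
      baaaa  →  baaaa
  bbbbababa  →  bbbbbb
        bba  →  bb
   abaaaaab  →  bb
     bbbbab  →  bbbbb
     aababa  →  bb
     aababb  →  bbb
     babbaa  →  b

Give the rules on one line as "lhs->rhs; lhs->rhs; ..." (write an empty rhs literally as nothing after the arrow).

  | abaab => abab => abb => bb
  | bab => a
  | baabb => babb => ab => b
  | baaaa

ab->b; aba->ab; bab->a; bba->bb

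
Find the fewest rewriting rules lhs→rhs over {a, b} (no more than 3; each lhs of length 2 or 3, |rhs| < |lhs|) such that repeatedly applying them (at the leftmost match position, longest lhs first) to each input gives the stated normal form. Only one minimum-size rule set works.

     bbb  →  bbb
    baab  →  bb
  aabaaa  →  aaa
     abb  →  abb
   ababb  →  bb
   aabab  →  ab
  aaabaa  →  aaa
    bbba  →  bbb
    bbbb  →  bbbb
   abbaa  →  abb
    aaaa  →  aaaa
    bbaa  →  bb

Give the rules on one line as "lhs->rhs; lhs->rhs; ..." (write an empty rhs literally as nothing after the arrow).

aba->; ba->b

  | bbb
  | baab => bab => bb
  | aabaaa => aaa
  | abb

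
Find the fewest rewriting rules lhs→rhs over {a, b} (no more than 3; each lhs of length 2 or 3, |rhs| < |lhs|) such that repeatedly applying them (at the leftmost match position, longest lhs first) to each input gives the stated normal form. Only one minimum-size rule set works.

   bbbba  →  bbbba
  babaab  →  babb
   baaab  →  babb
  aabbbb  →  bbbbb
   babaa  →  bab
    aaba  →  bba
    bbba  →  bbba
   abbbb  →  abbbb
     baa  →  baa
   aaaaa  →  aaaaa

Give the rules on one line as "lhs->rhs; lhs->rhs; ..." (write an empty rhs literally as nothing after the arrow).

  | bbbba
  | babaab => babab => babb
  | baaab => babb
  | aabbbb => bbbbb

aab->bb; aba->ab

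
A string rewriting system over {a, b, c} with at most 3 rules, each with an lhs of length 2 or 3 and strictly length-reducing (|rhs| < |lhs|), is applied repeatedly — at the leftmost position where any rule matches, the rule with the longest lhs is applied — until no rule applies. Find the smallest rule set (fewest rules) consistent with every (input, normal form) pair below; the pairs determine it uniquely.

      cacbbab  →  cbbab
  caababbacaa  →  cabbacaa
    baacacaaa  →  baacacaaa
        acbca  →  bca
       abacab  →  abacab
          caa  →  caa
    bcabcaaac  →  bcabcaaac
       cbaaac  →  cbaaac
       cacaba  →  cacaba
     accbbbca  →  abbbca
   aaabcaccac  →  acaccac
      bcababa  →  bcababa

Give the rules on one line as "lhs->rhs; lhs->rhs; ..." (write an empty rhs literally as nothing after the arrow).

  | cacbbab => cbbab
  | caababbacaa => cabbacaa
  | baacacaaa
  | acbca => bca

aab->; acb->b; ccb->b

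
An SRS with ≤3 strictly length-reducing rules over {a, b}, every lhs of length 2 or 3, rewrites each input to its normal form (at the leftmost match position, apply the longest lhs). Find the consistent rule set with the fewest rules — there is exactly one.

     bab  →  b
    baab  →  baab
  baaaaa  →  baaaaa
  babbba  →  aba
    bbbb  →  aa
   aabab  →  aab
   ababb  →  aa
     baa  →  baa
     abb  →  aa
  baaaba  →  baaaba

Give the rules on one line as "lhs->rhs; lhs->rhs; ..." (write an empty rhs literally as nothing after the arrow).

bab->b; bb->a

  | bab => b
  | baab
  | baaaaa
  | babbba => bbba => aba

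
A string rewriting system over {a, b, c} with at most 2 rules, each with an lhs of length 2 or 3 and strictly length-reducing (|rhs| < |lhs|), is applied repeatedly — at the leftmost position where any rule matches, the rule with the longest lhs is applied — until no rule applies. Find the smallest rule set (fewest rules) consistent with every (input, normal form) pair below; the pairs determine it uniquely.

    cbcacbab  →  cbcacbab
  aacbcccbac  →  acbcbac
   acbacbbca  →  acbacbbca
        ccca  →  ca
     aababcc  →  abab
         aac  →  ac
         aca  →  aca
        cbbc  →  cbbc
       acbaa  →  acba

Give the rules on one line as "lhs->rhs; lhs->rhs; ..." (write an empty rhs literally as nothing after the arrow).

aa->a; cc->

  | cbcacbab
  | aacbcccbac => acbcccbac => acbcbac
  | acbacbbca
  | ccca => ca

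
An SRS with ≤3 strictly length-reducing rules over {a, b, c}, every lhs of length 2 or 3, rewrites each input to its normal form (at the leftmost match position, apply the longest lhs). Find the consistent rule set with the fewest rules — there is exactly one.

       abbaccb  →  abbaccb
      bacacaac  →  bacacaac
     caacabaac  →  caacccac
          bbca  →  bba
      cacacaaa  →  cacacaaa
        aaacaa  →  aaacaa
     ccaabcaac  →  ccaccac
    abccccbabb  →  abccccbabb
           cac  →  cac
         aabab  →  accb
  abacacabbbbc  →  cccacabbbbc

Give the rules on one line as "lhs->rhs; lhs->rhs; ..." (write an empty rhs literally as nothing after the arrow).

  | abbaccb
  | bacacaac
  | caacabaac => caacccac
  | bbca => bba

aba->cc; bca->ba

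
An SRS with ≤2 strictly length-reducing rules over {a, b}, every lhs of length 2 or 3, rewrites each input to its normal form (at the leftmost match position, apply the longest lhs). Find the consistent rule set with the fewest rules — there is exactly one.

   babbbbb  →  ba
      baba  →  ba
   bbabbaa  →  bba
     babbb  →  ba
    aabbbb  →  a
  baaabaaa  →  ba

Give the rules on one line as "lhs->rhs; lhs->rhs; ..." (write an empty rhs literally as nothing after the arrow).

aa->a; ab->a

  | babbbbb => babbbb => babbb => babb => bab => ba
  | baba => baa => ba
  | bbabbaa => bbabaa => bbaaa => bbaa => bba
  | babbb => babb => bab => ba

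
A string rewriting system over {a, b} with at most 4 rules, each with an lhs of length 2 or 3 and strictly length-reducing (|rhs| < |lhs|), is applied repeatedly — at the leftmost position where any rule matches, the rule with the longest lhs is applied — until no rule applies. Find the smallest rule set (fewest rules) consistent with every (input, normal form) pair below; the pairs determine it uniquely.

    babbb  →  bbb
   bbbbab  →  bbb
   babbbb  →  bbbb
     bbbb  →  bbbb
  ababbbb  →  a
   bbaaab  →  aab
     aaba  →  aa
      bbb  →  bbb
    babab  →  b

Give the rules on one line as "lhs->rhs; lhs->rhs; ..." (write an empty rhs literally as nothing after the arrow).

  | babbb => bbb
  | bbbbab => bbb
  | babbbb => bbbb
  | bbbb

abb->a; ba->; bba->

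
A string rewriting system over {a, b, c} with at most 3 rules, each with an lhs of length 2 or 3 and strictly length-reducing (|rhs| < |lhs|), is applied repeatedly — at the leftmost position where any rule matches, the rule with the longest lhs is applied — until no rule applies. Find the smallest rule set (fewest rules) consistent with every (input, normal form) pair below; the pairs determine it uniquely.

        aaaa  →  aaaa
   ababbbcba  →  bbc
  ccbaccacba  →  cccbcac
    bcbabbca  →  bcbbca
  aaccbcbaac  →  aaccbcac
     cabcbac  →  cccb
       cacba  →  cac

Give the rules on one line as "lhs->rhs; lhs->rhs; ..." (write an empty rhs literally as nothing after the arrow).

  | aaaa
  | ababbbcba => abbbcba => bbcba => bbc
  | ccbaccacba => cccbcacba => cccbcac
  | bcbabbca => bcbbca

ab->; ba->; bac->cb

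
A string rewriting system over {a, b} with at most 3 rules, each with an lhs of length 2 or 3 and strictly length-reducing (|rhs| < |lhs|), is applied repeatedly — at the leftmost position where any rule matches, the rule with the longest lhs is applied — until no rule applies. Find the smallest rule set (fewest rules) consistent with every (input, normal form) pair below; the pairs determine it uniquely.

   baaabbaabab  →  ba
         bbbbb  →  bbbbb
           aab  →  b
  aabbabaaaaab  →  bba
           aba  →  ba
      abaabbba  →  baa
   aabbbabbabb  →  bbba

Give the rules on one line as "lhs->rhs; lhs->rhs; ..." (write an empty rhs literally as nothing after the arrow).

ab->b; bab->ba

  | baaabbaabab => baabbaabab => babbaabab => babaabab => baaabab => baabab => babab => baab => bab => ba
  | bbbbb
  | aab => ab => b
  | aabbabaaaaab => abbabaaaaab => bbabaaaaab => bbaaaaaab => bbaaaaab => bbaaaab => bbaaab => bbaab => bbab => bba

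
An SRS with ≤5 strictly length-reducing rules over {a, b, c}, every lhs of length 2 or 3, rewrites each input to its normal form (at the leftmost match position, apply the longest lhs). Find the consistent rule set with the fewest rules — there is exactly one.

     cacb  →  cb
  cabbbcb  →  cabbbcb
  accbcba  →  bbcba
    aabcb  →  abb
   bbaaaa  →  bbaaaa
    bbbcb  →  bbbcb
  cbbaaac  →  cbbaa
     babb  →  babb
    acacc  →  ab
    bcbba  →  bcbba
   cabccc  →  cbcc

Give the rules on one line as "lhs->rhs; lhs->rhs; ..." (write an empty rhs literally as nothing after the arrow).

  | cacb => cb
  | cabbbcb
  | accbcba => bbcba
  | aabcb => abb

abc->b; ac->; aca->aa; acc->b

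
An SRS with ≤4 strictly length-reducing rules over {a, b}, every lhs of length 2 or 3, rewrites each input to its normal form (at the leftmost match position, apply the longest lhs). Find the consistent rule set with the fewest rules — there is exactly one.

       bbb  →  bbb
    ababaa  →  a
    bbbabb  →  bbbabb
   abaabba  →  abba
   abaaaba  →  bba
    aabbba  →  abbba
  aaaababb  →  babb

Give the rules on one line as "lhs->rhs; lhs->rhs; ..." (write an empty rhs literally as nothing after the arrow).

aa->a; aaa->b; aba->a

  | bbb
  | ababaa => abaa => aa => a
  | bbbabb
  | abaabba => aabba => abba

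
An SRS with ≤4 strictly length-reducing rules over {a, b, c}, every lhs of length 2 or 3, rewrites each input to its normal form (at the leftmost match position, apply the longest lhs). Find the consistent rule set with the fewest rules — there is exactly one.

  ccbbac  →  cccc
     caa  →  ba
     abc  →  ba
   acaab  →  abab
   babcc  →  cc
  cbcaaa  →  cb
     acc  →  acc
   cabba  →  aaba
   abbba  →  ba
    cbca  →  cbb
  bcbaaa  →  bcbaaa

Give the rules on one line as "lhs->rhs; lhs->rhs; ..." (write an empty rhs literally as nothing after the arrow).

  | ccbbac => cccc
  | caa => ba
  | abc => ba
  | acaab => abab

abc->ba; bba->c; ca->b; cab->aa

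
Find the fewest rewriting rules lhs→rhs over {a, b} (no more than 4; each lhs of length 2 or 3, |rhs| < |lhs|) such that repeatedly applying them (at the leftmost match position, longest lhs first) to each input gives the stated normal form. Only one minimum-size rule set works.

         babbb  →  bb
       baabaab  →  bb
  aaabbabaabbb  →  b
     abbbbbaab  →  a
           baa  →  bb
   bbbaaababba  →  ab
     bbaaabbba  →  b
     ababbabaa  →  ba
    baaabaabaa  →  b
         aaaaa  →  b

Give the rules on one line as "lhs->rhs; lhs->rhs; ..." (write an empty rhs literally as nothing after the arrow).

  | babbb => bb
  | baabaab => bbbaab => aab => bb
  | aaabbabaabbb => babbabaabbb => babaabbb => aabbb => bbbb => b
  | abbbbbaab => abbaab => abab => a

aa->b; bab->; bba->b; bbb->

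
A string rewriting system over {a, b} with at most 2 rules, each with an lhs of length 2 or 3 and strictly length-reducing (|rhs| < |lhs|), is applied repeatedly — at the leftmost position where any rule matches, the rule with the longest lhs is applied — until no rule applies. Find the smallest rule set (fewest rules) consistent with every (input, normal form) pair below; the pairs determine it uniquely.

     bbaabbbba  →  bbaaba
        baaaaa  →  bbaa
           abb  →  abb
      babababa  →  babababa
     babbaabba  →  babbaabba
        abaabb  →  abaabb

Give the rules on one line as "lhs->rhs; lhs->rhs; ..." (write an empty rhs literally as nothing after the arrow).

aaa->b; bbb->

  | bbaabbbba => bbaaba
  | baaaaa => bbaa
  | abb
  | babababa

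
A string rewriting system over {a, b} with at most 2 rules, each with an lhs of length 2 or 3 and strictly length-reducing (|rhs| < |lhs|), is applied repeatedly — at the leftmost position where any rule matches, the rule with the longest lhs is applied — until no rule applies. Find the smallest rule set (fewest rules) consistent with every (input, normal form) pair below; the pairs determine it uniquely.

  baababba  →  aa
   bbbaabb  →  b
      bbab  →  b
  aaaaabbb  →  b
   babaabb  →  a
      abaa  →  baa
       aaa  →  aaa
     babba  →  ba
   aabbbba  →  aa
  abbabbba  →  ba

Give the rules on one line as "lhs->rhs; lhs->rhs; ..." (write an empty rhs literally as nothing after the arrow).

ab->b; bb->a

  | baababba => bababba => bbabba => aabba => abba => bba => aa
  | bbbaabb => abaabb => baabb => babb => bbb => ab => b
  | bbab => aab => ab => b
  | aaaaabbb => aaaabbb => aaabbb => aabbb => abbb => bbb => ab => b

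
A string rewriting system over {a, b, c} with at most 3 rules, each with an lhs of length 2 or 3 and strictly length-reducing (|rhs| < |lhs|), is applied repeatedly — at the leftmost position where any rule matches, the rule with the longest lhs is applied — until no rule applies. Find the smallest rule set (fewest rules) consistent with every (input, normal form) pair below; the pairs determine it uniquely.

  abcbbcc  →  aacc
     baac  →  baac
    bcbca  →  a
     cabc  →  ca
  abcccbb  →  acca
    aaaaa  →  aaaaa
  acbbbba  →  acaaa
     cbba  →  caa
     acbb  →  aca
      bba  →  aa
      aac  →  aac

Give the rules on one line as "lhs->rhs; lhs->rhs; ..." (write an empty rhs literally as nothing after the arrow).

bb->a; bc->

  | abcbbcc => abbcc => aacc
  | baac
  | bcbca => bca => a
  | cabc => ca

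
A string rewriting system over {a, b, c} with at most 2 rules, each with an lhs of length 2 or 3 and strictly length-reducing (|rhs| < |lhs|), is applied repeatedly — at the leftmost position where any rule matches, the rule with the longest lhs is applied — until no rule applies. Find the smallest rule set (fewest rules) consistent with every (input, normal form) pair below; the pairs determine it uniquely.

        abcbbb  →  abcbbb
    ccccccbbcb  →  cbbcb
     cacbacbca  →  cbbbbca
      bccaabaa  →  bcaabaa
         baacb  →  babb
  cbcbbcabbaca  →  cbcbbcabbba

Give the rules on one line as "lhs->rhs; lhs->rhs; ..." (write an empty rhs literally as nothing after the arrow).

ac->b; cc->c

  | abcbbb
  | ccccccbbcb => cccccbbcb => ccccbbcb => cccbbcb => ccbbcb => cbbcb
  | cacbacbca => cbbacbca => cbbbbca
  | bccaabaa => bcaabaa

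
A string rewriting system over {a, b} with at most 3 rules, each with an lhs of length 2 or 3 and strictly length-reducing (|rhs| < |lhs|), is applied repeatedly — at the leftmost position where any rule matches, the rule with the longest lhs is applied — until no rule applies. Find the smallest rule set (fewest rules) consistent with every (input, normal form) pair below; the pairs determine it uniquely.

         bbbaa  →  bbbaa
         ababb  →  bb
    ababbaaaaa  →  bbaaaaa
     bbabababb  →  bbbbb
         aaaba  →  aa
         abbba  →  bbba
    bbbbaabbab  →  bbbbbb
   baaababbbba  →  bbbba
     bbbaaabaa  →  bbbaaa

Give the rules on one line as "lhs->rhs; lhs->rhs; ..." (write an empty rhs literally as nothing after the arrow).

aab->; ab->b; aba->

  | bbbaa
  | ababb => bb
  | ababbaaaaa => bbaaaaa
  | bbabababb => bbbabb => bbbbb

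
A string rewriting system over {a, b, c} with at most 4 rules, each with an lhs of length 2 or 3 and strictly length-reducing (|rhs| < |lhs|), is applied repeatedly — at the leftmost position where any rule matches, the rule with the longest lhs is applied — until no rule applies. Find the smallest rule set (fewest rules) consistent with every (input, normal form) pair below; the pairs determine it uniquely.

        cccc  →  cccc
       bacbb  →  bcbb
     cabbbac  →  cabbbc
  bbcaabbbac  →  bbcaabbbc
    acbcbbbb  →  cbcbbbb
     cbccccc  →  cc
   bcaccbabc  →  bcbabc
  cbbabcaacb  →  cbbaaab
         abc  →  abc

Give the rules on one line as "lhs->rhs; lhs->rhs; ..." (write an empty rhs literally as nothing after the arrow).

  | cccc
  | bacbb => bcbb
  | cabbbac => cabbbc
  | bbcaabbbac => bbcaabbbc

ac->c; acc->; bcc->aa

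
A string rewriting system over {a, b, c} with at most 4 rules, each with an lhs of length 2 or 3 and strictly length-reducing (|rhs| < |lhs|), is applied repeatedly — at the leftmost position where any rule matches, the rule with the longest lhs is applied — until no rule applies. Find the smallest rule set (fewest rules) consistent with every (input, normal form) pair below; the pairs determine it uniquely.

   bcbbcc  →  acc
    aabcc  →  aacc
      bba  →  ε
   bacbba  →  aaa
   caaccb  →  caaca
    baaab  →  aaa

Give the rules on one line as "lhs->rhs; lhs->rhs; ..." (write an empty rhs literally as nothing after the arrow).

ab->a; ba->a; bba->; cb->a

  | bcbbcc => babcc => abcc => acc
  | aabcc => aacc
  | bba => ε
  | bacbba => acbba => aaba => aaa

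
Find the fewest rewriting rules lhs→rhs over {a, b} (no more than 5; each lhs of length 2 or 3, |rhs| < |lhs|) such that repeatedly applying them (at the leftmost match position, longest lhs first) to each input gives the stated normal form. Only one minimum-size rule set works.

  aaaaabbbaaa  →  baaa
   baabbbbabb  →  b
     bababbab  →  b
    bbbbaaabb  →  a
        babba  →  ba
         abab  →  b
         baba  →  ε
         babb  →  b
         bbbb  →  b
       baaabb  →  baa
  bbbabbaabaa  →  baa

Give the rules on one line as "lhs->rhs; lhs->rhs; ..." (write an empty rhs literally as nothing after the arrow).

ab->b; abb->; bb->b; bba->

  | aaaaabbbaaa => aaaabaaa => aaabaaa => aabaaa => abaaa => baaa
  | baabbbbabb => babbabb => babb => b
  | bababbab => bbabbab => bbab => b
  | bbbbaaabb => bbbaaabb => bbaaabb => aabb => a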